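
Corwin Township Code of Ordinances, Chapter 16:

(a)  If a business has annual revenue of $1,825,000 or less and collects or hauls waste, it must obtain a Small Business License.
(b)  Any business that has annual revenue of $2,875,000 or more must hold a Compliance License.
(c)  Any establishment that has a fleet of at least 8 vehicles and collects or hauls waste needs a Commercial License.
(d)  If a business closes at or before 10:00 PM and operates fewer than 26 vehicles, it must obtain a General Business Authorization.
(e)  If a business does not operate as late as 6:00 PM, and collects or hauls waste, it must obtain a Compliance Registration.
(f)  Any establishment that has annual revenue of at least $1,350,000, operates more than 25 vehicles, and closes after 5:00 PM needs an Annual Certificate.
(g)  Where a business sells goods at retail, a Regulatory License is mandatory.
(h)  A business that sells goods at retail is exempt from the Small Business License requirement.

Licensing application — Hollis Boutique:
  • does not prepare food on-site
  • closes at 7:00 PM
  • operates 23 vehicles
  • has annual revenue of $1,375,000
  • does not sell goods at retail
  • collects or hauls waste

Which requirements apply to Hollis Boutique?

(a) revenue $1,375,000 ≤ $1,825,000; collects or hauls waste → Small Business License required.
(b) revenue $1,375,000 < $2,875,000 → Compliance License not required.
(c) vehicles 23 ≥ 8; collects or hauls waste → Commercial License required.
(d) closes 7:00 PM, at/before 10:00 PM; vehicles 23 < 26 → General Business Authorization required.
(e) closes 7:00 PM, after 6:00 PM; collects or hauls waste → Compliance Registration not required.
(f) revenue $1,375,000 ≥ $1,350,000; vehicles 23 ≤ 25; closes 7:00 PM, after 5:00 PM → Annual Certificate not required.
(g) does not sell goods at retail → Regulatory License not required.
(h) does not sell goods at retail → Small Business License exemption does not apply.

Commercial License, General Business Authorization, Small Business License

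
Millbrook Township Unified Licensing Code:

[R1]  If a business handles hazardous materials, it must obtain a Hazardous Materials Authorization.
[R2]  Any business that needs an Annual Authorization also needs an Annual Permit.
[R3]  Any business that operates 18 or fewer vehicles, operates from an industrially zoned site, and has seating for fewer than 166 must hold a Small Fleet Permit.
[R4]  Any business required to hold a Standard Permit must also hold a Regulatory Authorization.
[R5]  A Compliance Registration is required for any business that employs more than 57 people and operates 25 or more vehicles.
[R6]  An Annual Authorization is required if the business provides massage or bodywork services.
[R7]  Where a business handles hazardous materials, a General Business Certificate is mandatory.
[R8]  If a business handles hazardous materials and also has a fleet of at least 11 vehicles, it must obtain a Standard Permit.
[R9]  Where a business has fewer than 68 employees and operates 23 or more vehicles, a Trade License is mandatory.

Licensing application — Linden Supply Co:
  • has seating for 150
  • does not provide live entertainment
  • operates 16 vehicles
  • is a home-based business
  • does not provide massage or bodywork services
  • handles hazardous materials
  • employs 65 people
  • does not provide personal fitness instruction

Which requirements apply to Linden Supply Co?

General Business Certificate, Hazardous Materials Authorization, Regulatory Authorization, Standard Permit

[R1] handles hazardous materials → Hazardous Materials Authorization required.
[R2] Annual Authorization is not required → no effect.
[R3] vehicles 16 ≤ 18; is a home-based business (not: operates from an industrially zoned site); seating 150 < 166 → Small Fleet Permit not required.
[R4] Standard Permit is required → Regulatory Authorization also required.
[R5] employees 65 > 57; vehicles 16 < 25 → Compliance Registration not required.
[R6] does not provide massage or bodywork services → Annual Authorization not required.
[R7] handles hazardous materials → General Business Certificate required.
[R8] handles hazardous materials; vehicles 16 ≥ 11 → Standard Permit required.
[R9] employees 65 < 68; vehicles 16 < 23 → Trade License not required.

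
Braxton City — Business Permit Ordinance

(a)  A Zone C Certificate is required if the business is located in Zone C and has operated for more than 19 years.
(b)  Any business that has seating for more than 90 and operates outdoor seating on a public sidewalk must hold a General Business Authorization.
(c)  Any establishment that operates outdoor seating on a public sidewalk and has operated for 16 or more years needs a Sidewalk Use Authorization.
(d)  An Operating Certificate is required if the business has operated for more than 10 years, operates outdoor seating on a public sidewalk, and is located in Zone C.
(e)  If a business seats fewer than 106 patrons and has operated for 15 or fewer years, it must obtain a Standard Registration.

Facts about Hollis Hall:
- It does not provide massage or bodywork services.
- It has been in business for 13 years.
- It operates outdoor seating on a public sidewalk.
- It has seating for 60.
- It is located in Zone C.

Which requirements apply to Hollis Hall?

Operating Certificate, Standard Registration

(a) is located in Zone C; years in business 13 ≤ 19 → Zone C Certificate not required.
(b) seating 60 ≤ 90; operates outdoor seating on a public sidewalk → General Business Authorization not required.
(c) operates outdoor seating on a public sidewalk; years in business 13 < 16 → Sidewalk Use Authorization not required.
(d) years in business 13 > 10; operates outdoor seating on a public sidewalk; is located in Zone C → Operating Certificate required.
(e) seating 60 < 106; years in business 13 ≤ 15 → Standard Registration required.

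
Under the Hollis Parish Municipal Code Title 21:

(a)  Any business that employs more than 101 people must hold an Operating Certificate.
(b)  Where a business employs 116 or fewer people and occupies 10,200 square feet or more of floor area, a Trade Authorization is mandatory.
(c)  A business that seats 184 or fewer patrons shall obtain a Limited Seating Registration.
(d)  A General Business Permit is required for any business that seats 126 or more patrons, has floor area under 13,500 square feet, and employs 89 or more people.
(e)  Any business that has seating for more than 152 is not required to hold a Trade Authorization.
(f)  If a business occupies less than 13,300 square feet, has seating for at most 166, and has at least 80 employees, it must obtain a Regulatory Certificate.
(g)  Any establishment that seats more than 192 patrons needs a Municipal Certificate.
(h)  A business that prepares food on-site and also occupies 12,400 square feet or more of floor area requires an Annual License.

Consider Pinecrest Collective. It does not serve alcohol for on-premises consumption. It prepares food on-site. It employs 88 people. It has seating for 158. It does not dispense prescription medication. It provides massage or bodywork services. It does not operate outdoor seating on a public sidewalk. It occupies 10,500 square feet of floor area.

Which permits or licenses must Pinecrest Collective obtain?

Limited Seating Registration, Regulatory Certificate

(a) employees 88 ≤ 101 → Operating Certificate not required.
(b) employees 88 ≤ 116; floor area 10,500 square feet ≥ 10,200 square feet → Trade Authorization required.
(c) seating 158 ≤ 184 → Limited Seating Registration required.
(d) seating 158 ≥ 126; floor area 10,500 square feet < 13,500 square feet; employees 88 < 89 → General Business Permit not required.
(e) seating 158 > 152 → exempt from Trade Authorization.
(f) floor area 10,500 square feet < 13,300 square feet; seating 158 ≤ 166; employees 88 ≥ 80 → Regulatory Certificate required.
(g) seating 158 ≤ 192 → Municipal Certificate not required.
(h) prepares food on-site; floor area 10,500 square feet < 12,400 square feet → Annual License not required.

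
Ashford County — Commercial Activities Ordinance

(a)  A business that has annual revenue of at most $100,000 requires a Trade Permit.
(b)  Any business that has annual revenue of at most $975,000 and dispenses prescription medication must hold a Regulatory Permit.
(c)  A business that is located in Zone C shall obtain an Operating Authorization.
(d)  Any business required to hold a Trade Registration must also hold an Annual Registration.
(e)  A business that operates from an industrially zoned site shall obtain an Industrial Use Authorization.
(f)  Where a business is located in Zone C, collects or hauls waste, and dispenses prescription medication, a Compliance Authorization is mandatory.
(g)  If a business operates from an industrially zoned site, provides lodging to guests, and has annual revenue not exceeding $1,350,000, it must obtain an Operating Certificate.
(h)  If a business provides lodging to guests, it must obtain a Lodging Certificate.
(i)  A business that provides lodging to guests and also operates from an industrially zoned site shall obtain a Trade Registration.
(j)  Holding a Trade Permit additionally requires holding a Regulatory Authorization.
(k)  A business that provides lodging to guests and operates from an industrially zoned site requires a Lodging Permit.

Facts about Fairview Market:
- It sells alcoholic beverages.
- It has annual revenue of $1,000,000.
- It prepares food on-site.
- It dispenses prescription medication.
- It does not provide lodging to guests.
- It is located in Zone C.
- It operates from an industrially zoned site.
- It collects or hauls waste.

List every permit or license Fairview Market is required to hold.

Compliance Authorization, Industrial Use Authorization, Operating Authorization

(a) revenue $1,000,000 > $100,000 → Trade Permit not required.
(b) revenue $1,000,000 > $975,000; dispenses prescription medication → Regulatory Permit not required.
(c) is located in Zone C → Operating Authorization required.
(d) Trade Registration is not required → no effect.
(e) operates from an industrially zoned site → Industrial Use Authorization required.
(f) is located in Zone C; collects or hauls waste; dispenses prescription medication → Compliance Authorization required.
(g) operates from an industrially zoned site; does not provide lodging to guests; revenue $1,000,000 ≤ $1,350,000 → Operating Certificate not required.
(h) does not provide lodging to guests → Lodging Certificate not required.
(i) does not provide lodging to guests; operates from an industrially zoned site → Trade Registration not required.
(j) Trade Permit is not required → no effect.
(k) does not provide lodging to guests; operates from an industrially zoned site → Lodging Permit not required.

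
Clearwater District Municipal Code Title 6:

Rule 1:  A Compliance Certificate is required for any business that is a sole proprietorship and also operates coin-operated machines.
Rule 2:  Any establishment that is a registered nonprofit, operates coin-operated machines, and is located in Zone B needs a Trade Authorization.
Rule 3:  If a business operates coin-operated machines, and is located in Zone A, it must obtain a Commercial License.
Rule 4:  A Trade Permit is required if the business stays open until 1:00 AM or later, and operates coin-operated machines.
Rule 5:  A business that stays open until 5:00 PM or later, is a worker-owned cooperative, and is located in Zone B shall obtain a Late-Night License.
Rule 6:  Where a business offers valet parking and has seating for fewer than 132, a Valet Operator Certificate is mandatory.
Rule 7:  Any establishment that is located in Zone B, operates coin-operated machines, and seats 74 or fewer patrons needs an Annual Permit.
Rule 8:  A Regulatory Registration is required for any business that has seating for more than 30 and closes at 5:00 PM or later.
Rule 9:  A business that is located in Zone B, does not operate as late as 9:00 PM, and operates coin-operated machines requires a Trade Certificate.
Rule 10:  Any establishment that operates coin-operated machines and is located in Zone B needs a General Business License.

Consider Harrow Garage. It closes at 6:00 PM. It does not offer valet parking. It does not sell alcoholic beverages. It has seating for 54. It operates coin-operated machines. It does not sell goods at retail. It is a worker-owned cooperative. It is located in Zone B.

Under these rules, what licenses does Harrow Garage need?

Rule 1: is a worker-owned cooperative (not: is a sole proprietorship); operates coin-operated machines → Compliance Certificate not required.
Rule 2: is a worker-owned cooperative (not: is a registered nonprofit); operates coin-operated machines; is located in Zone B → Trade Authorization not required.
Rule 3: operates coin-operated machines; is located in Zone B (not: is located in Zone A) → Commercial License not required.
Rule 4: closes 6:00 PM, at/before 1:00 AM; operates coin-operated machines → Trade Permit not required.
Rule 5: closes 6:00 PM, after 5:00 PM; is a worker-owned cooperative; is located in Zone B → Late-Night License required.
Rule 6: does not offer valet parking; seating 54 < 132 → Valet Operator Certificate not required.
Rule 7: is located in Zone B; operates coin-operated machines; seating 54 ≤ 74 → Annual Permit required.
Rule 8: seating 54 > 30; closes 6:00 PM, after 5:00 PM → Regulatory Registration required.
Rule 9: is located in Zone B; closes 6:00 PM, at/before 9:00 PM; operates coin-operated machines → Trade Certificate required.
Rule 10: operates coin-operated machines; is located in Zone B → General Business License required.

Annual Permit, General Business License, Late-Night License, Regulatory Registration, Trade Certificate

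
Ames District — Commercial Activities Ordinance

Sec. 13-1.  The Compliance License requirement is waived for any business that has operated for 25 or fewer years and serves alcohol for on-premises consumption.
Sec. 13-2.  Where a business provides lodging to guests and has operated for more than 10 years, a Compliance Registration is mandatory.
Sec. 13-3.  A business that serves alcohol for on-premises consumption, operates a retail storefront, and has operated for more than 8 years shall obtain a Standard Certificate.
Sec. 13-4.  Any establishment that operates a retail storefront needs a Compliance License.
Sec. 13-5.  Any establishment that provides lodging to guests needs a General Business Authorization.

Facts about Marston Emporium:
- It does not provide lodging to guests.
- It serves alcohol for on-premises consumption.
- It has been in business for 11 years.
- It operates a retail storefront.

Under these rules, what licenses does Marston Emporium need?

Sec. 13-1. years in business 11 ≤ 25; serves alcohol for on-premises consumption → exempt from Compliance License.
Sec. 13-2. does not provide lodging to guests; years in business 11 > 10 → Compliance Registration not required.
Sec. 13-3. serves alcohol for on-premises consumption; operates a retail storefront; years in business 11 > 8 → Standard Certificate required.
Sec. 13-4. operates a retail storefront → Compliance License required.
Sec. 13-5. does not provide lodging to guests → General Business Authorization not required.

Standard Certificate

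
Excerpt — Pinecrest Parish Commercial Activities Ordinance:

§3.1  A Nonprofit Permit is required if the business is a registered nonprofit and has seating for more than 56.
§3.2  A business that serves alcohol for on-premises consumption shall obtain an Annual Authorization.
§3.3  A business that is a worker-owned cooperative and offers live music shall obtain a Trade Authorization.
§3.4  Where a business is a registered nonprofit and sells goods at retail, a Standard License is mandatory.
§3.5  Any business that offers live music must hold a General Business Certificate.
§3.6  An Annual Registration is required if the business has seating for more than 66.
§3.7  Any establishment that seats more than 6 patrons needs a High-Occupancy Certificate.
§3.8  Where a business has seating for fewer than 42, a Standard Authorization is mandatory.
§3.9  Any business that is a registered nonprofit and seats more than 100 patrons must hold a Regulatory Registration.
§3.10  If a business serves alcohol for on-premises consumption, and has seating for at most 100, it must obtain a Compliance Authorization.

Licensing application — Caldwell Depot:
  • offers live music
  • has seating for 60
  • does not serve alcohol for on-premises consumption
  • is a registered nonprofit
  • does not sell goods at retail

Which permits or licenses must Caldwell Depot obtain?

§3.1 is a registered nonprofit; seating 60 > 56 → Nonprofit Permit required.
§3.2 does not serve alcohol for on-premises consumption → Annual Authorization not required.
§3.3 is a registered nonprofit (not: is a worker-owned cooperative); offers live music → Trade Authorization not required.
§3.4 is a registered nonprofit; does not sell goods at retail → Standard License not required.
§3.5 offers live music → General Business Certificate required.
§3.6 seating 60 ≤ 66 → Annual Registration not required.
§3.7 seating 60 > 6 → High-Occupancy Certificate required.
§3.8 seating 60 ≥ 42 → Standard Authorization not required.
§3.9 is a registered nonprofit; seating 60 ≤ 100 → Regulatory Registration not required.
§3.10 does not serve alcohol for on-premises consumption; seating 60 ≤ 100 → Compliance Authorization not required.

General Business Certificate, High-Occupancy Certificate, Nonprofit Permit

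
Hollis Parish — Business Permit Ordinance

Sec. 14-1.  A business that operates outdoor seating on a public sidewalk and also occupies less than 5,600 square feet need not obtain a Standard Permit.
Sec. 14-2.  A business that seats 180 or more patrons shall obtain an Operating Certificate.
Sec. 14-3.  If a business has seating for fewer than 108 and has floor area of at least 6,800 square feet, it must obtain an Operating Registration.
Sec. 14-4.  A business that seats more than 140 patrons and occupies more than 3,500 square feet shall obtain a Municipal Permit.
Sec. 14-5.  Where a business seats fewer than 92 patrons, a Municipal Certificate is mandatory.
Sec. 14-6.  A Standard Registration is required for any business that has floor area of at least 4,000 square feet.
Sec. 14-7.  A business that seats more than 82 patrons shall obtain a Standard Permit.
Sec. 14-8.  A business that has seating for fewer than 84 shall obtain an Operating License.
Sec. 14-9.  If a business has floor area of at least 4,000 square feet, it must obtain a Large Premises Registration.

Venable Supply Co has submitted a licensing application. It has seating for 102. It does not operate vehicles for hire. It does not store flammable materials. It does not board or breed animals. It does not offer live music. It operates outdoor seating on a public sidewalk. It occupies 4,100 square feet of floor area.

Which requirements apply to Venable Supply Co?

Large Premises Registration, Standard Registration

Sec. 14-1. operates outdoor seating on a public sidewalk; floor area 4,100 square feet < 5,600 square feet → exempt from Standard Permit.
Sec. 14-2. seating 102 < 180 → Operating Certificate not required.
Sec. 14-3. seating 102 < 108; floor area 4,100 square feet < 6,800 square feet → Operating Registration not required.
Sec. 14-4. seating 102 ≤ 140; floor area 4,100 square feet > 3,500 square feet → Municipal Permit not required.
Sec. 14-5. seating 102 ≥ 92 → Municipal Certificate not required.
Sec. 14-6. floor area 4,100 square feet ≥ 4,000 square feet → Standard Registration required.
Sec. 14-7. seating 102 > 82 → Standard Permit required.
Sec. 14-8. seating 102 ≥ 84 → Operating License not required.
Sec. 14-9. floor area 4,100 square feet ≥ 4,000 square feet → Large Premises Registration required.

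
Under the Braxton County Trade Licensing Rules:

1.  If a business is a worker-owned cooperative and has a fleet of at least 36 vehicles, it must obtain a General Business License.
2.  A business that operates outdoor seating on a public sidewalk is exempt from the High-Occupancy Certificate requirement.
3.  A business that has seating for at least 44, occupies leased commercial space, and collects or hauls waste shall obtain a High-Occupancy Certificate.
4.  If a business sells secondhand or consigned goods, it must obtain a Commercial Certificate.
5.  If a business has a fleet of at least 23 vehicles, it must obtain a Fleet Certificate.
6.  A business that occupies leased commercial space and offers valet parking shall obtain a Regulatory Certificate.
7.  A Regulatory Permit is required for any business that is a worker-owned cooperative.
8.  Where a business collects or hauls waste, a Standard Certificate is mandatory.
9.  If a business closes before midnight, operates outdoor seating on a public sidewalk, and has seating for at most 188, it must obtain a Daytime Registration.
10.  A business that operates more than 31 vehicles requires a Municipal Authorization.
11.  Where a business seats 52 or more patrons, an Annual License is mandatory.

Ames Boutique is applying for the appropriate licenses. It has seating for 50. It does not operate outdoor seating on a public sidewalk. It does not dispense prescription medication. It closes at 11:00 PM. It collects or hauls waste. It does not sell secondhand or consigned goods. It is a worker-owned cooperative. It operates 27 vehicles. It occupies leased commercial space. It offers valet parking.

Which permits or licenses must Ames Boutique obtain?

Fleet Certificate, High-Occupancy Certificate, Regulatory Certificate, Regulatory Permit, Standard Certificate

1. is a worker-owned cooperative; vehicles 27 < 36 → General Business License not required.
2. does not operate outdoor seating on a public sidewalk → High-Occupancy Certificate exemption does not apply.
3. seating 50 ≥ 44; occupies leased commercial space; collects or hauls waste → High-Occupancy Certificate required.
4. does not sell secondhand or consigned goods → Commercial Certificate not required.
5. vehicles 27 ≥ 23 → Fleet Certificate required.
6. occupies leased commercial space; offers valet parking → Regulatory Certificate required.
7. is a worker-owned cooperative → Regulatory Permit required.
8. collects or hauls waste → Standard Certificate required.
9. closes 11:00 PM, at/before midnight; does not operate outdoor seating on a public sidewalk; seating 50 ≤ 188 → Daytime Registration not required.
10. vehicles 27 ≤ 31 → Municipal Authorization not required.
11. seating 50 < 52 → Annual License not required.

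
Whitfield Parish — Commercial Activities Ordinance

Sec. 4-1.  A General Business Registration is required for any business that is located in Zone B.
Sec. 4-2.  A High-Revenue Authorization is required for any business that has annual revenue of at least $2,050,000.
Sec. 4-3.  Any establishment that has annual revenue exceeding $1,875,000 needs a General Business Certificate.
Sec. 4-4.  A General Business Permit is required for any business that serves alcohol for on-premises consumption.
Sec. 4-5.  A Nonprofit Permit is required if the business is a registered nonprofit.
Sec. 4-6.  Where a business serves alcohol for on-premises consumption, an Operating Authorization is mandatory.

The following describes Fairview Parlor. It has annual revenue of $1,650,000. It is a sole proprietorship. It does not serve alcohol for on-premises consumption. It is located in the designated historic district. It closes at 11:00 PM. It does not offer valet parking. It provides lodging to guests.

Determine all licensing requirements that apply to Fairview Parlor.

Sec. 4-1. is located in the designated historic district (not: is located in Zone B) → General Business Registration not required.
Sec. 4-2. revenue $1,650,000 < $2,050,000 → High-Revenue Authorization not required.
Sec. 4-3. revenue $1,650,000 ≤ $1,875,000 → General Business Certificate not required.
Sec. 4-4. does not serve alcohol for on-premises consumption → General Business Permit not required.
Sec. 4-5. is a sole proprietorship (not: is a registered nonprofit) → Nonprofit Permit not required.
Sec. 4-6. does not serve alcohol for on-premises consumption → Operating Authorization not required.

None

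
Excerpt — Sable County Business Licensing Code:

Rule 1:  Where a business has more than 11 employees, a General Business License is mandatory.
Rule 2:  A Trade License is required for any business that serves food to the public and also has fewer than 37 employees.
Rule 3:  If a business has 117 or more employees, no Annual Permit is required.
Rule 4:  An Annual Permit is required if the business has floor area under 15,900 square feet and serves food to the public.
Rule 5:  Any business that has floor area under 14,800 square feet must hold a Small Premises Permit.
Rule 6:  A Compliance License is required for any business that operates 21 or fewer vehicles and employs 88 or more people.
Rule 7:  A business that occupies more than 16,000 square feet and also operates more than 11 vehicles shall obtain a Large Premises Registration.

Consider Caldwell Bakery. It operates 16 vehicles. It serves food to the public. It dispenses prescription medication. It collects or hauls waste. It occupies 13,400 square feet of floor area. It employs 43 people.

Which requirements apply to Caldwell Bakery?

Rule 1: employees 43 > 11 → General Business License required.
Rule 2: serves food to the public; employees 43 ≥ 37 → Trade License not required.
Rule 3: employees 43 < 117 → Annual Permit exemption does not apply.
Rule 4: floor area 13,400 square feet < 15,900 square feet; serves food to the public → Annual Permit required.
Rule 5: floor area 13,400 square feet < 14,800 square feet → Small Premises Permit required.
Rule 6: vehicles 16 ≤ 21; employees 43 < 88 → Compliance License not required.
Rule 7: floor area 13,400 square feet ≤ 16,000 square feet; vehicles 16 > 11 → Large Premises Registration not required.

Annual Permit, General Business License, Small Premises Permit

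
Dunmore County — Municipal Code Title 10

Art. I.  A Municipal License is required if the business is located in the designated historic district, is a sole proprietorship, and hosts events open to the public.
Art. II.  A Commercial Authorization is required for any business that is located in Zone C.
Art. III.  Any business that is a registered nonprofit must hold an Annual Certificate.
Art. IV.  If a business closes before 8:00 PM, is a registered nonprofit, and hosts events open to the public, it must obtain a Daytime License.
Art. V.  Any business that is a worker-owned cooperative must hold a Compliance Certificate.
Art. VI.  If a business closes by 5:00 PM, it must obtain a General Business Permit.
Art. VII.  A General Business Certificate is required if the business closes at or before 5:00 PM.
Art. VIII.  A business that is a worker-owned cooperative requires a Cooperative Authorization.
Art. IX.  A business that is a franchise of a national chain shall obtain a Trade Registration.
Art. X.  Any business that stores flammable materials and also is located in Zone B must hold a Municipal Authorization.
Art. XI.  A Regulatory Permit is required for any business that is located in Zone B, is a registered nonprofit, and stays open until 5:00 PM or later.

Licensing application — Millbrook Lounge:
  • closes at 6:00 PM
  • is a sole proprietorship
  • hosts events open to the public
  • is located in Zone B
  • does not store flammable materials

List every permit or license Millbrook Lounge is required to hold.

None

Art. I. is located in Zone B (not: is located in the designated historic district); is a sole proprietorship; hosts events open to the public → Municipal License not required.
Art. II. is located in Zone B (not: is located in Zone C) → Commercial Authorization not required.
Art. III. is a sole proprietorship (not: is a registered nonprofit) → Annual Certificate not required.
Art. IV. closes 6:00 PM, at/before 8:00 PM; is a sole proprietorship (not: is a registered nonprofit); hosts events open to the public → Daytime License not required.
Art. V. is a sole proprietorship (not: is a worker-owned cooperative) → Compliance Certificate not required.
Art. VI. closes 6:00 PM, after 5:00 PM → General Business Permit not required.
Art. VII. closes 6:00 PM, after 5:00 PM → General Business Certificate not required.
Art. VIII. is a sole proprietorship (not: is a worker-owned cooperative) → Cooperative Authorization not required.
Art. IX. is a sole proprietorship (not: is a franchise of a national chain) → Trade Registration not required.
Art. X. does not store flammable materials; is located in Zone B → Municipal Authorization not required.
Art. XI. is located in Zone B; is a sole proprietorship (not: is a registered nonprofit); closes 6:00 PM, after 5:00 PM → Regulatory Permit not required.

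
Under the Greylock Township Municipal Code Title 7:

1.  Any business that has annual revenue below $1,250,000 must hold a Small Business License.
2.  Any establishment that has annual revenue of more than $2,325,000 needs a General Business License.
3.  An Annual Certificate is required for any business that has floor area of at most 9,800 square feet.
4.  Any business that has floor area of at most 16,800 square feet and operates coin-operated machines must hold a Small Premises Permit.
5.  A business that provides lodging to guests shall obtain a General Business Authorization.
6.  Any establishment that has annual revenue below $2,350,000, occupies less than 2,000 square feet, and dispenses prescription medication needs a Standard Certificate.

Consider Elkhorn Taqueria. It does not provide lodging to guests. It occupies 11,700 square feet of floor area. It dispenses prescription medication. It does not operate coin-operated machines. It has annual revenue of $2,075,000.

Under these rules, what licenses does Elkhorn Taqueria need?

None

1. revenue $2,075,000 ≥ $1,250,000 → Small Business License not required.
2. revenue $2,075,000 ≤ $2,325,000 → General Business License not required.
3. floor area 11,700 square feet > 9,800 square feet → Annual Certificate not required.
4. floor area 11,700 square feet ≤ 16,800 square feet; does not operate coin-operated machines → Small Premises Permit not required.
5. does not provide lodging to guests → General Business Authorization not required.
6. revenue $2,075,000 < $2,350,000; floor area 11,700 square feet ≥ 2,000 square feet; dispenses prescription medication → Standard Certificate not required.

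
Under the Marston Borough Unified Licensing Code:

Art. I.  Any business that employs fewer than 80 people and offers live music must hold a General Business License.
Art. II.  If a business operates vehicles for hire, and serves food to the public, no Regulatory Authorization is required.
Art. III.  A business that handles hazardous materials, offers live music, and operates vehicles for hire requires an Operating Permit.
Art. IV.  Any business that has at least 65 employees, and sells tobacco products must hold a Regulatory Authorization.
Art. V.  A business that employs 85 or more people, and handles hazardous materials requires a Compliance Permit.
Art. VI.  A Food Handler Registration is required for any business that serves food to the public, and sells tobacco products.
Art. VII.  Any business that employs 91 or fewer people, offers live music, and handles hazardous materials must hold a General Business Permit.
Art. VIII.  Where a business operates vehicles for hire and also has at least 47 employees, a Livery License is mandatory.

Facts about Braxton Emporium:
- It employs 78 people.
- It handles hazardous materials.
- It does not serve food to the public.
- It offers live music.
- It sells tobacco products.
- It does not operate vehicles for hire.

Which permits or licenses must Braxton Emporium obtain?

Art. I. employees 78 < 80; offers live music → General Business License required.
Art. II. does not operate vehicles for hire; does not serve food to the public → Regulatory Authorization exemption does not apply.
Art. III. handles hazardous materials; offers live music; does not operate vehicles for hire → Operating Permit not required.
Art. IV. employees 78 ≥ 65; sells tobacco products → Regulatory Authorization required.
Art. V. employees 78 < 85; handles hazardous materials → Compliance Permit not required.
Art. VI. does not serve food to the public; sells tobacco products → Food Handler Registration not required.
Art. VII. employees 78 ≤ 91; offers live music; handles hazardous materials → General Business Permit required.
Art. VIII. does not operate vehicles for hire; employees 78 ≥ 47 → Livery License not required.

General Business License, General Business Permit, Regulatory Authorization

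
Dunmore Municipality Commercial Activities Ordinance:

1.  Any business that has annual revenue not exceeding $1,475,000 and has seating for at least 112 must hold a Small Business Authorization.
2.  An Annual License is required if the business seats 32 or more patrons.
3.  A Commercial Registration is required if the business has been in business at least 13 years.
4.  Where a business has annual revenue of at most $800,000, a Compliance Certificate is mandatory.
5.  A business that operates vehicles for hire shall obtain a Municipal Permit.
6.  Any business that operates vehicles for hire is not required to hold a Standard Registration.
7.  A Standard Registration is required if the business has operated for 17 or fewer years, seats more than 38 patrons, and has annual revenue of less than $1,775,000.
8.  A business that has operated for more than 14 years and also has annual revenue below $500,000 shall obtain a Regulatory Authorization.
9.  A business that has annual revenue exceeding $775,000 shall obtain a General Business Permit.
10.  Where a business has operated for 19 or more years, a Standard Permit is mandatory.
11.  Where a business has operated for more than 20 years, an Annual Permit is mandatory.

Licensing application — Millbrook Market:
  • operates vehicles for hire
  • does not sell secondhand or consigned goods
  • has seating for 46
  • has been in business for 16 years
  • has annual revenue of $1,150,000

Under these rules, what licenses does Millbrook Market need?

1. revenue $1,150,000 ≤ $1,475,000; seating 46 < 112 → Small Business Authorization not required.
2. seating 46 ≥ 32 → Annual License required.
3. years in business 16 ≥ 13 → Commercial Registration required.
4. revenue $1,150,000 > $800,000 → Compliance Certificate not required.
5. operates vehicles for hire → Municipal Permit required.
6. operates vehicles for hire → exempt from Standard Registration.
7. years in business 16 ≤ 17; seating 46 > 38; revenue $1,150,000 < $1,775,000 → Standard Registration required.
8. years in business 16 > 14; revenue $1,150,000 ≥ $500,000 → Regulatory Authorization not required.
9. revenue $1,150,000 > $775,000 → General Business Permit required.
10. years in business 16 < 19 → Standard Permit not required.
11. years in business 16 ≤ 20 → Annual Permit not required.

Annual License, Commercial Registration, General Business Permit, Municipal Permit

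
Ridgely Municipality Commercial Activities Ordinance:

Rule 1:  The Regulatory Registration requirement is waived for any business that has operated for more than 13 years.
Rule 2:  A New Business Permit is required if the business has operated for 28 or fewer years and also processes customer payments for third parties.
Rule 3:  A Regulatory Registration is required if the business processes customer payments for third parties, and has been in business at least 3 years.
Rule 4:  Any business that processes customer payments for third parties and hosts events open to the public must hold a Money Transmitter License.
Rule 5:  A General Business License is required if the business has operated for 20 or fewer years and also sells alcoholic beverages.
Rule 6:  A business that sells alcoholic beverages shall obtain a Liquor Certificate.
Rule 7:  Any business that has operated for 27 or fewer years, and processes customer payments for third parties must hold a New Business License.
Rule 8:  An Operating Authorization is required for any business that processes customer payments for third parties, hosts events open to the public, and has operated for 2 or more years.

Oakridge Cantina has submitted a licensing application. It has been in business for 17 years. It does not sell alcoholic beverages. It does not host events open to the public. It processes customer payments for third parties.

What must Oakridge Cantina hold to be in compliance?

Rule 1: years in business 17 > 13 → exempt from Regulatory Registration.
Rule 2: years in business 17 ≤ 28; processes customer payments for third parties → New Business Permit required.
Rule 3: processes customer payments for third parties; years in business 17 ≥ 3 → Regulatory Registration required.
Rule 4: processes customer payments for third parties; does not host events open to the public → Money Transmitter License not required.
Rule 5: years in business 17 ≤ 20; does not sell alcoholic beverages → General Business License not required.
Rule 6: does not sell alcoholic beverages → Liquor Certificate not required.
Rule 7: years in business 17 ≤ 27; processes customer payments for third parties → New Business License required.
Rule 8: processes customer payments for third parties; does not host events open to the public; years in business 17 ≥ 2 → Operating Authorization not required.

New Business License, New Business Permit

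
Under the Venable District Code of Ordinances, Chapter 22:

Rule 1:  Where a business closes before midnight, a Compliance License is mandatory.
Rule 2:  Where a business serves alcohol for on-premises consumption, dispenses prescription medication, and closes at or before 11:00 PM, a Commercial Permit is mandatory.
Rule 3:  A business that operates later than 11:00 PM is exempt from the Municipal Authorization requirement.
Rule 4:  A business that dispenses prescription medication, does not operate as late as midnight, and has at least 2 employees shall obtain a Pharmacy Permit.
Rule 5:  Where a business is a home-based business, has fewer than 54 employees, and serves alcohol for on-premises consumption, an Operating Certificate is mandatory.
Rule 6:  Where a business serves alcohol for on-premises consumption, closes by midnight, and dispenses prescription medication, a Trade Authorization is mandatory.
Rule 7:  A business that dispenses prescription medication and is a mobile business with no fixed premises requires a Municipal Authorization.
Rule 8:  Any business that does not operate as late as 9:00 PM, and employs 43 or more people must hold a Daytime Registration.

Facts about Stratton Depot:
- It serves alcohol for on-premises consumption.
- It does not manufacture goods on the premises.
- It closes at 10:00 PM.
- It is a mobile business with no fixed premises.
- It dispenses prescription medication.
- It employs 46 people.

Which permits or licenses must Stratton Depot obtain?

Rule 1: closes 10:00 PM, at/before midnight → Compliance License required.
Rule 2: serves alcohol for on-premises consumption; dispenses prescription medication; closes 10:00 PM, at/before 11:00 PM → Commercial Permit required.
Rule 3: closes 10:00 PM, at/before 11:00 PM → Municipal Authorization exemption does not apply.
Rule 4: dispenses prescription medication; closes 10:00 PM, at/before midnight; employees 46 ≥ 2 → Pharmacy Permit required.
Rule 5: is a mobile business with no fixed premises (not: is a home-based business); employees 46 < 54; serves alcohol for on-premises consumption → Operating Certificate not required.
Rule 6: serves alcohol for on-premises consumption; closes 10:00 PM, at/before midnight; dispenses prescription medication → Trade Authorization required.
Rule 7: dispenses prescription medication; is a mobile business with no fixed premises → Municipal Authorization required.
Rule 8: closes 10:00 PM, after 9:00 PM; employees 46 ≥ 43 → Daytime Registration not required.

Commercial Permit, Compliance License, Municipal Authorization, Pharmacy Permit, Trade Authorization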